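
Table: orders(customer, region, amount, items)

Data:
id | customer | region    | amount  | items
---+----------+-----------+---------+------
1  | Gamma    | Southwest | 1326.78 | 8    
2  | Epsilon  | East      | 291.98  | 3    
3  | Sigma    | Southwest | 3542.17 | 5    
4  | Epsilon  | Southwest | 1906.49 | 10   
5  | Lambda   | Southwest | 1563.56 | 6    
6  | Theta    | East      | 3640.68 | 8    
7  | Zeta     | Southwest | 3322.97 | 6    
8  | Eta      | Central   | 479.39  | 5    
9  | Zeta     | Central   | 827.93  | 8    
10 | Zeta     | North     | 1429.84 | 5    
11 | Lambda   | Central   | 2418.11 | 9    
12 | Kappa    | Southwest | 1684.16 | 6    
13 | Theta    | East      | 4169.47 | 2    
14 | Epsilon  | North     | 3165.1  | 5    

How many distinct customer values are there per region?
SELECT region, COUNT(DISTINCT customer)
FROM orders
GROUP BY region

Result:
  Central: 3 distinct
  East: 2 distinct
  North: 2 distinct
  Southwest: 6 distinct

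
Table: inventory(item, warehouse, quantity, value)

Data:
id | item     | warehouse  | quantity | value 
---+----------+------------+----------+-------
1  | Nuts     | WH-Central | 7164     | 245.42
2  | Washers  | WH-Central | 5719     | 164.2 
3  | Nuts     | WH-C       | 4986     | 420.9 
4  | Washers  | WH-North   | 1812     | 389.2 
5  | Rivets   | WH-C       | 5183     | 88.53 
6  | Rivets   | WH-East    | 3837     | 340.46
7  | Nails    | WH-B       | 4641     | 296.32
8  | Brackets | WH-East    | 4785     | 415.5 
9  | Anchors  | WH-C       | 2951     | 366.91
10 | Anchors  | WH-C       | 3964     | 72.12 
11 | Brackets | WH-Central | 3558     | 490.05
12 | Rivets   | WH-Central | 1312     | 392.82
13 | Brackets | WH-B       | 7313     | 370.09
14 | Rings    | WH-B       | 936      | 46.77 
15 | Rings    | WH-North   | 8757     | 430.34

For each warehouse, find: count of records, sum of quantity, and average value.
SELECT warehouse,
       COUNT(*) as cnt,
       SUM(quantity) as total_quantity,
       AVG(value) as avg_value
FROM inventory
GROUP BY warehouse

Result:
  WH-B: 3 records, 12890 total quantity, 237.73 avg value
  WH-C: 4 records, 17084 total quantity, 237.12 avg value
  WH-Central: 4 records, 17753 total quantity, 323.12 avg value
  WH-East: 2 records, 8622 total quantity, 377.98 avg value
  WH-North: 2 records, 10569 total quantity, 409.77 avg value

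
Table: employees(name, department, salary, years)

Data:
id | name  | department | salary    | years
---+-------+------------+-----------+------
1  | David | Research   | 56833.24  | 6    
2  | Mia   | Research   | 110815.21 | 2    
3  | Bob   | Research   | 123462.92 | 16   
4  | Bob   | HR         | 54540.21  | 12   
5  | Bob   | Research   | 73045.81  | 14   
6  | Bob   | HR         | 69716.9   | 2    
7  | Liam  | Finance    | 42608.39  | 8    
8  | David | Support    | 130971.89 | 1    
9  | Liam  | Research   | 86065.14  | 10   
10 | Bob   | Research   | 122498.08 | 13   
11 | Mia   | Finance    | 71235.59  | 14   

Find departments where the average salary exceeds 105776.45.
SELECT department, AVG(salary)
FROM employees
GROUP BY department
HAVING AVG(salary) > 105776.45

Result:
  Support: avg=130971.89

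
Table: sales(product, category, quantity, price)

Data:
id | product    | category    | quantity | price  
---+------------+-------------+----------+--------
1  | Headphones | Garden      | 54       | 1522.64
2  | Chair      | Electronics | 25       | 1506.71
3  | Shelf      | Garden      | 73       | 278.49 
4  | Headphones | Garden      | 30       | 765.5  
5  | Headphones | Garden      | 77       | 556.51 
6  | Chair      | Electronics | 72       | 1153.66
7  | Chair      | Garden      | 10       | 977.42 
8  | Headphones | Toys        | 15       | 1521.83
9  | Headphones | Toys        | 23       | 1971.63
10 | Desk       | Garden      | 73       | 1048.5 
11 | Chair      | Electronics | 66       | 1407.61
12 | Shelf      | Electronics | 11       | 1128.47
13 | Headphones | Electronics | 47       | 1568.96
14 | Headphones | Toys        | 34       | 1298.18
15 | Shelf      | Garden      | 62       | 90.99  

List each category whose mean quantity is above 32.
SELECT category, AVG(quantity)
FROM sales
GROUP BY category
HAVING AVG(quantity) > 32

Result:
  Electronics: avg=44.20
  Garden: avg=54.14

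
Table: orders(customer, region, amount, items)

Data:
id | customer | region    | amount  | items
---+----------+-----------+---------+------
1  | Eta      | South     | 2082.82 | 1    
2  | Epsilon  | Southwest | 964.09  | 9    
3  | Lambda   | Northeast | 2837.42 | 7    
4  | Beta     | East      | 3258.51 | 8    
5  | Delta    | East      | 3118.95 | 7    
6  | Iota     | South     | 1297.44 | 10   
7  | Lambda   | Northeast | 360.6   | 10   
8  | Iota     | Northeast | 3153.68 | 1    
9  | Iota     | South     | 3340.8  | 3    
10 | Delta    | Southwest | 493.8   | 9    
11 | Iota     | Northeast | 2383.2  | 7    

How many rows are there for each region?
SELECT region, COUNT(*) as count
FROM orders
GROUP BY region

Result:
  East: 2
  Northeast: 4
  South: 3
  Southwest: 2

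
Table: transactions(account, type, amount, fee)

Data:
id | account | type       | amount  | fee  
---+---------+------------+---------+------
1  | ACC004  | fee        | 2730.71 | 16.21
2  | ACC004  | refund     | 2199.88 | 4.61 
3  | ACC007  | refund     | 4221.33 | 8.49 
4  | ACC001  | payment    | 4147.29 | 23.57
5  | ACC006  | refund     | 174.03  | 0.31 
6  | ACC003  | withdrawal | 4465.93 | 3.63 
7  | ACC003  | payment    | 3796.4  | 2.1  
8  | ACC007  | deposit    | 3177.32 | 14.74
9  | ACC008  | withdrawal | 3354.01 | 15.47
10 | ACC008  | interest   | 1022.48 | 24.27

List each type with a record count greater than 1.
SELECT type, COUNT(*) as cnt
FROM transactions
GROUP BY type
HAVING COUNT(*) > 1

Result:
  payment: 2
  refund: 3
  withdrawal: 2

Note: HAVING filters groups after aggregation, WHERE filters rows before.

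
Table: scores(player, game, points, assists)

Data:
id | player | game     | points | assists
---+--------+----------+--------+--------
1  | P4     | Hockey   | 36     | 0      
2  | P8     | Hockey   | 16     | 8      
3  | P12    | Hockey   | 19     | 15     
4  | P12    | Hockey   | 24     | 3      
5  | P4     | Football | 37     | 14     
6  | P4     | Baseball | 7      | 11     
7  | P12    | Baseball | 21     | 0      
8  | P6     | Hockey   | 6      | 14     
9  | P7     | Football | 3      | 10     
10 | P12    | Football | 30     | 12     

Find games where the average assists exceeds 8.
SELECT game, AVG(assists)
FROM scores
GROUP BY game
HAVING AVG(assists) > 8

Result:
  Football: avg=12.00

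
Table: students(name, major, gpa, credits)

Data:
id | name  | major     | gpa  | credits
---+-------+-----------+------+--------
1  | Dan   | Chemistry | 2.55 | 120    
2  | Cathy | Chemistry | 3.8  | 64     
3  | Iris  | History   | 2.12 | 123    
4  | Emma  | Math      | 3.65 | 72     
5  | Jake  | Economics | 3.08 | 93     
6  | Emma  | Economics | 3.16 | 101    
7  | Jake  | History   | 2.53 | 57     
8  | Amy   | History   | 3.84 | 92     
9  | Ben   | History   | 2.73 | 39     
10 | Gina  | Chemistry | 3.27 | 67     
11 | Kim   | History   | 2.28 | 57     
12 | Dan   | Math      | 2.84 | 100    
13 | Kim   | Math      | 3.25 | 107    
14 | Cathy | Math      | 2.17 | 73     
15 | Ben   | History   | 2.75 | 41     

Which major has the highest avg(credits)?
SELECT major, AVG(credits) as val
FROM students
GROUP BY major
ORDER BY val DESC
LIMIT 1

Result: Economics with avg(credits) = 97.00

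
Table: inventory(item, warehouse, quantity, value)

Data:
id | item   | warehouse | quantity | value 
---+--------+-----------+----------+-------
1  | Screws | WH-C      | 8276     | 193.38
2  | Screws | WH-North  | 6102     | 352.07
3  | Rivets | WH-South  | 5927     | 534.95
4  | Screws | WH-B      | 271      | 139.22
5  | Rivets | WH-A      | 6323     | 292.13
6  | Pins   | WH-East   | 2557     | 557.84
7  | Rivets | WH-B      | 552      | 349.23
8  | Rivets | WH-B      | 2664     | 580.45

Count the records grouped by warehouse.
SELECT warehouse, COUNT(*) as count
FROM inventory
GROUP BY warehouse

Result:
  WH-A: 1
  WH-B: 3
  WH-C: 1
  WH-East: 1
  WH-North: 1
  WH-South: 1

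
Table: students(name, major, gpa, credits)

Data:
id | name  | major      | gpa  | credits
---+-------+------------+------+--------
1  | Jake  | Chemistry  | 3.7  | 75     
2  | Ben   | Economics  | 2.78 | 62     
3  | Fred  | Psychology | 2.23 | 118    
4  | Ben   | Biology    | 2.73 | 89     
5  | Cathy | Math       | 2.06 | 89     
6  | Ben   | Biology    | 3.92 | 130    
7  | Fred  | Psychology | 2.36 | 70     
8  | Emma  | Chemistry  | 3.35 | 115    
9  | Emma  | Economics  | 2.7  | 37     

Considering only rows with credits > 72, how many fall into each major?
SELECT major, COUNT(*)
FROM students
WHERE credits > 72
GROUP BY major

Note: WHERE filters rows before grouping.

Result:
  Biology: 2
  Chemistry: 2
  Math: 1
  Psychology: 1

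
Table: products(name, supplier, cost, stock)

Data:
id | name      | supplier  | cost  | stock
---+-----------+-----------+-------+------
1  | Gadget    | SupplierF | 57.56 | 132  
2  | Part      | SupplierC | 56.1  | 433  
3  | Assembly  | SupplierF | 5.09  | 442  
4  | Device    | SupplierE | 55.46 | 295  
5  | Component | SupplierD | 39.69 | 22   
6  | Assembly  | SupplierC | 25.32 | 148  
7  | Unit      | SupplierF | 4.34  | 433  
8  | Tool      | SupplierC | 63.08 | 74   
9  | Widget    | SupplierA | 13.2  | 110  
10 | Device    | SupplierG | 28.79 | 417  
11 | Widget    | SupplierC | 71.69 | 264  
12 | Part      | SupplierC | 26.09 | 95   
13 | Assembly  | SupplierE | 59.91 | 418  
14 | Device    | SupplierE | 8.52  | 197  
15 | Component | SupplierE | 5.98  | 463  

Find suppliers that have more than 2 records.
SELECT supplier, COUNT(*) as cnt
FROM products
GROUP BY supplier
HAVING COUNT(*) > 2

Result:
  SupplierC: 5
  SupplierE: 4
  SupplierF: 3

Note: HAVING filters groups after aggregation, WHERE filters rows before.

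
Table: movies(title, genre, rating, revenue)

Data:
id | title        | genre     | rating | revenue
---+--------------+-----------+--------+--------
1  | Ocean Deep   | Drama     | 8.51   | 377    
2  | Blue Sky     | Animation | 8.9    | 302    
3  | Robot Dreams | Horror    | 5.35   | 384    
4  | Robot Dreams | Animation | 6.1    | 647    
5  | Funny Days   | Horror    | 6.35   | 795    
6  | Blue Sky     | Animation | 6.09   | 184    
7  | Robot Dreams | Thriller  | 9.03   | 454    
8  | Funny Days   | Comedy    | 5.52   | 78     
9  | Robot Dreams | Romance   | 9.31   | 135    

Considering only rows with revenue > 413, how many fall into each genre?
SELECT genre, COUNT(*)
FROM movies
WHERE revenue > 413
GROUP BY genre

Note: WHERE filters rows before grouping.

Result:
  Animation: 1
  Horror: 1
  Thriller: 1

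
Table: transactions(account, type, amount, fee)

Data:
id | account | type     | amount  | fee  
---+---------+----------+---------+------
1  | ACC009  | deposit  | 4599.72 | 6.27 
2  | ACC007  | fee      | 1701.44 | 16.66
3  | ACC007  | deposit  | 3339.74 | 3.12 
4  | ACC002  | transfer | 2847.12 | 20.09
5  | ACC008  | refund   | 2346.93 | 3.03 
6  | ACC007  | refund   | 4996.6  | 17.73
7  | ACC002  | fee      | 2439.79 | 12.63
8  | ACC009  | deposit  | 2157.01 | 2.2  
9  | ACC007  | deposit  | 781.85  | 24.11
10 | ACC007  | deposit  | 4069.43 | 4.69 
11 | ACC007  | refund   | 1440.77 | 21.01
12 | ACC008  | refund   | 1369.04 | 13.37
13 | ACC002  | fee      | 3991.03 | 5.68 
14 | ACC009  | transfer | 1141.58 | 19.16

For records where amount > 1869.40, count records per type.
SELECT type, COUNT(*)
FROM transactions
WHERE amount > 1869.40
GROUP BY type

Note: WHERE filters rows before grouping.

Result:
  deposit: 4
  fee: 2
  refund: 2
  transfer: 1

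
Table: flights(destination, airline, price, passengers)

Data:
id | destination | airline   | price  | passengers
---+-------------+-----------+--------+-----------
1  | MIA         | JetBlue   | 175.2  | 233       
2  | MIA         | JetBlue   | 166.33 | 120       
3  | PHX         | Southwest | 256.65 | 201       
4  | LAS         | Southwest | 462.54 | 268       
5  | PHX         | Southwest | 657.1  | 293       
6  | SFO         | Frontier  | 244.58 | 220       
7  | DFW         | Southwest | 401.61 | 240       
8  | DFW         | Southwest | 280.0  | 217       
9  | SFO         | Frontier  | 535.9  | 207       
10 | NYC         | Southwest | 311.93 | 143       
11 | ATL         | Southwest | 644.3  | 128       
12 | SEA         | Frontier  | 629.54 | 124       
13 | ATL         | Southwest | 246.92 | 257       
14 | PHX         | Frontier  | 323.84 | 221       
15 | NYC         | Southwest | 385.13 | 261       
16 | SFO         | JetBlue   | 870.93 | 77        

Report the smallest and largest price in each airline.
SELECT airline, MIN(price), MAX(price)
FROM flights
GROUP BY airline

Result:
  Frontier: min=244.58, max=629.54
  JetBlue: min=166.33, max=870.93
  Southwest: min=246.92, max=657.10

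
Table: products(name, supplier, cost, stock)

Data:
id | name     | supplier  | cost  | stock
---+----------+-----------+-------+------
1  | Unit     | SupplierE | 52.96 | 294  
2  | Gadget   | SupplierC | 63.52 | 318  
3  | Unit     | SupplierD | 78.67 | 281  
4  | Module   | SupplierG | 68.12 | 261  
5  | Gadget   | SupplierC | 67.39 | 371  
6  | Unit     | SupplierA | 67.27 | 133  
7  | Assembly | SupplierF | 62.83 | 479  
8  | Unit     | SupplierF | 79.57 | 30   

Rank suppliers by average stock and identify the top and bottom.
SELECT supplier, AVG(stock)
FROM products
GROUP BY supplier
ORDER BY AVG(stock)

All groups:
  SupplierA: 133.00
  SupplierF: 254.50
  SupplierG: 261.00
  SupplierD: 281.00
  SupplierE: 294.00
  SupplierC: 344.50

Highest: SupplierC (344.50)
Lowest: SupplierA (133.00)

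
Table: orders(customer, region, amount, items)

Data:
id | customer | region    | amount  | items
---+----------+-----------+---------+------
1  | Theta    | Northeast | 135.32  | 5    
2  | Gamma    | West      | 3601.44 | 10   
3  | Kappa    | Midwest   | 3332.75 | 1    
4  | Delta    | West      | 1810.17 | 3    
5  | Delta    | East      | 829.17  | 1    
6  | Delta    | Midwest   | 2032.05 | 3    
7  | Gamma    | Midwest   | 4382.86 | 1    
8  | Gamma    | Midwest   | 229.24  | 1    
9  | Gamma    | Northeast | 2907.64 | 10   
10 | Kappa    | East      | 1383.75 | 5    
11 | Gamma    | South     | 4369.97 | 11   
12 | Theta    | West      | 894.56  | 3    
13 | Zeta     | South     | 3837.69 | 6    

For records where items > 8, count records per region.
SELECT region, COUNT(*)
FROM orders
WHERE items > 8
GROUP BY region

Note: WHERE filters rows before grouping.

Result:
  Northeast: 1
  South: 1
  West: 1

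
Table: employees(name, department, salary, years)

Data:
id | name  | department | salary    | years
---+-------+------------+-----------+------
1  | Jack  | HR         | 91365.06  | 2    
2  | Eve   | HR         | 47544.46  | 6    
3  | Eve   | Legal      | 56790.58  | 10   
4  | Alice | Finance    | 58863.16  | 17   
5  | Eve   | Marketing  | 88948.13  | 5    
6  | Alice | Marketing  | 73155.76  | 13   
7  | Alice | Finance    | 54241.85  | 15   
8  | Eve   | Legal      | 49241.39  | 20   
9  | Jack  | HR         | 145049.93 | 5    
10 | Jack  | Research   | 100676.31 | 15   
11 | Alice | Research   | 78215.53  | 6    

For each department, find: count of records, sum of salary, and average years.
SELECT department,
       COUNT(*) as cnt,
       SUM(salary) as total_salary,
       AVG(years) as avg_years
FROM employees
GROUP BY department

Result:
  Finance: 2 records, 113105.01 total salary, 16.00 avg years
  HR: 3 records, 283959.45 total salary, 4.33 avg years
  Legal: 2 records, 106031.97 total salary, 15.00 avg years
  Marketing: 2 records, 162103.89 total salary, 9.00 avg years
  Research: 2 records, 178891.84 total salary, 10.50 avg years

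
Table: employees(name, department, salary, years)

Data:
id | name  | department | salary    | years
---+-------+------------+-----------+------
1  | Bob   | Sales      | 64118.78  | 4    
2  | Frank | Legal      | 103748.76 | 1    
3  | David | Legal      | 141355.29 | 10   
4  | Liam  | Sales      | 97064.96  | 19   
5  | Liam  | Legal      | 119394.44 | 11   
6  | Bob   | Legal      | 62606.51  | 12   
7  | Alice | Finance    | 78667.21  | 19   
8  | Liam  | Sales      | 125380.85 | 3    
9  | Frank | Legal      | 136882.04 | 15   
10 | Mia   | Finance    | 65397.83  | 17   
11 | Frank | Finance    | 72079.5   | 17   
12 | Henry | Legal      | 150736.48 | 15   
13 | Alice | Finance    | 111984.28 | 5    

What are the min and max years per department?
SELECT department, MIN(years), MAX(years)
FROM employees
GROUP BY department

Result:
  Finance: min=5, max=19
  Legal: min=1, max=15
  Sales: min=3, max=19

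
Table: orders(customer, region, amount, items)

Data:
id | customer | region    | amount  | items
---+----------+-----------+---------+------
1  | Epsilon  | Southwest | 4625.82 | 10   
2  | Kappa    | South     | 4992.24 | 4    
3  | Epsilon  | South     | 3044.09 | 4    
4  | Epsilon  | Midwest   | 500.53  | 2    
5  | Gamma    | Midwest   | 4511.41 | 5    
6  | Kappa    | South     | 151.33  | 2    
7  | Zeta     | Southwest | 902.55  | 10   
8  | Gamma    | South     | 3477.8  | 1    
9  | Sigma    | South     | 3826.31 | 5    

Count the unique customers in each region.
SELECT region, COUNT(DISTINCT customer)
FROM orders
GROUP BY region

Result:
  Midwest: 2 distinct
  South: 4 distinct
  Southwest: 2 distinct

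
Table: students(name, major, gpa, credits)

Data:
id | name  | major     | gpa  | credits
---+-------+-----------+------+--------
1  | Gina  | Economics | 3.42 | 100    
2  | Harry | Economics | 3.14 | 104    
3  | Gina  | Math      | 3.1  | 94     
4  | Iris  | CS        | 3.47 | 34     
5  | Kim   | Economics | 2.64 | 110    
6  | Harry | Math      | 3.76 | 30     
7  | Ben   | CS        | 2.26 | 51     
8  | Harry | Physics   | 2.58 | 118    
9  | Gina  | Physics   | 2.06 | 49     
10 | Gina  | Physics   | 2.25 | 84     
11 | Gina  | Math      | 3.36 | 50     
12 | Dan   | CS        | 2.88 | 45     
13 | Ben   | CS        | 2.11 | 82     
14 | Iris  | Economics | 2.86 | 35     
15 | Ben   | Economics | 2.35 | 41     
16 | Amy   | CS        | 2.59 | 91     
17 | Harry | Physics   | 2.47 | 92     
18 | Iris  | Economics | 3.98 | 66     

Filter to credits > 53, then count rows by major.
SELECT major, COUNT(*)
FROM students
WHERE credits > 53
GROUP BY major

Note: WHERE filters rows before grouping.

Result:
  CS: 2
  Economics: 4
  Math: 1
  Physics: 3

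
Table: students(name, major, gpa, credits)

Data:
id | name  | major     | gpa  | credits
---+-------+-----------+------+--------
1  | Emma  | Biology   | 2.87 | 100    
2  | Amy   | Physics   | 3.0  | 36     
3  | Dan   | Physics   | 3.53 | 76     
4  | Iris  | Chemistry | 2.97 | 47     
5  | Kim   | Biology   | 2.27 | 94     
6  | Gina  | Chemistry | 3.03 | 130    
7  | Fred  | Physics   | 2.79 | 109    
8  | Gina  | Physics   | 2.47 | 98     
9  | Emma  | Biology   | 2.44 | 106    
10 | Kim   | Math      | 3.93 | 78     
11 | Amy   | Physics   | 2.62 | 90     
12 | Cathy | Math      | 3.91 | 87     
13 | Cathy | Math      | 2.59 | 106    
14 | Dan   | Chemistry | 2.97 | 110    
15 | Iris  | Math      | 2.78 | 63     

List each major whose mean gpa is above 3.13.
SELECT major, AVG(gpa)
FROM students
GROUP BY major
HAVING AVG(gpa) > 3.13

Result:
  Math: avg=3.30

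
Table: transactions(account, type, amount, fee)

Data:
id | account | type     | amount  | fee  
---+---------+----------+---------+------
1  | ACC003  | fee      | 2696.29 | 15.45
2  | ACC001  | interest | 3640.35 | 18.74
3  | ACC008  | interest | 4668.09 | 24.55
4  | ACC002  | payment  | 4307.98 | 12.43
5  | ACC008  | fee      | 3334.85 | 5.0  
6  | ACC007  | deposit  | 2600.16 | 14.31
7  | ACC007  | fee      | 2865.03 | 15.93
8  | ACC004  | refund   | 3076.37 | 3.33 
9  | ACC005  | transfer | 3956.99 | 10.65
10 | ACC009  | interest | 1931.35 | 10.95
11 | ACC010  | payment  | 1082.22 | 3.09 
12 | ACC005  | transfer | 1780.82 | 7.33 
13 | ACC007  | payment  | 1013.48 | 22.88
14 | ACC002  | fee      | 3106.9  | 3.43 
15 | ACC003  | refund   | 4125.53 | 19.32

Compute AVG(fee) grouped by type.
SELECT type, AVG(fee) as result
FROM transactions
GROUP BY type

Result:
  deposit: 14.31
  fee: 9.95
  interest: 18.08
  payment: 12.80
  refund: 11.33
  transfer: 8.99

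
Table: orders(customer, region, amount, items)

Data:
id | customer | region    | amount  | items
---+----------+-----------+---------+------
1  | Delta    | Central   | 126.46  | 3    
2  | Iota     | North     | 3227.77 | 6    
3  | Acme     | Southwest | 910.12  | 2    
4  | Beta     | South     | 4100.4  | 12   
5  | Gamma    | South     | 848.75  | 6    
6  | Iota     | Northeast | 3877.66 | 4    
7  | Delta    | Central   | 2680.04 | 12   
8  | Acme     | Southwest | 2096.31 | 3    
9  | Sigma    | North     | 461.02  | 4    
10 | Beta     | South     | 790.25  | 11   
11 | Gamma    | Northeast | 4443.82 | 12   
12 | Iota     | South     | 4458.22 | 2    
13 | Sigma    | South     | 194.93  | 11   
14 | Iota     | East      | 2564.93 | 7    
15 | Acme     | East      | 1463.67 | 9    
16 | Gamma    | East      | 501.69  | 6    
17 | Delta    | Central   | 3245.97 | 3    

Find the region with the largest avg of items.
SELECT region, AVG(items) as val
FROM orders
GROUP BY region
ORDER BY val DESC
LIMIT 1

Result: South with avg(items) = 8.40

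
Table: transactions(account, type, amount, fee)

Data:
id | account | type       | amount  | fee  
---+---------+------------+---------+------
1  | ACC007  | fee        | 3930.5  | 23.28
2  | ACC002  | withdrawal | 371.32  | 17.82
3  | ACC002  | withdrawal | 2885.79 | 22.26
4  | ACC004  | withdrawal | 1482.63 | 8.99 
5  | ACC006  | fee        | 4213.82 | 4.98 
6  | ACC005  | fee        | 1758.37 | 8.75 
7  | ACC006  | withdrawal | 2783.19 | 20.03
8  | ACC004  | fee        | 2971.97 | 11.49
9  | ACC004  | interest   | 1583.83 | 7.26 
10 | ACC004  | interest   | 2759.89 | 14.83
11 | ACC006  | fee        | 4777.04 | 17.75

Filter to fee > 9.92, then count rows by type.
SELECT type, COUNT(*)
FROM transactions
WHERE fee > 9.92
GROUP BY type

Note: WHERE filters rows before grouping.

Result:
  fee: 3
  interest: 1
  withdrawal: 3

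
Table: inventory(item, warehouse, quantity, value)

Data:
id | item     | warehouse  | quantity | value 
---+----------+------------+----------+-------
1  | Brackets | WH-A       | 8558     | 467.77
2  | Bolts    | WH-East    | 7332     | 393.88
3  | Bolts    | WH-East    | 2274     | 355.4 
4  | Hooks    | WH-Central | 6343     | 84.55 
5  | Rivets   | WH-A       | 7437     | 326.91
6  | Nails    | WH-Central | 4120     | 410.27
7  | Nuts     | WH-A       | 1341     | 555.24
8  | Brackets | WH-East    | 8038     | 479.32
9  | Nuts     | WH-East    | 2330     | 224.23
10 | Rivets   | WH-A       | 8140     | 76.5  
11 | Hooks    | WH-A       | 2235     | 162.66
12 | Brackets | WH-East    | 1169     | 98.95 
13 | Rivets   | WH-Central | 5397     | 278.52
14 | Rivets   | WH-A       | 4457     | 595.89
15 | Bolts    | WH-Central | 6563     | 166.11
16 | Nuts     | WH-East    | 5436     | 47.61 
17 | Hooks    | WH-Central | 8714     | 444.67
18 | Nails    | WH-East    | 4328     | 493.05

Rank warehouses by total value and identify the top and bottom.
SELECT warehouse, SUM(value)
FROM inventory
GROUP BY warehouse
ORDER BY SUM(value)

All groups:
  WH-Central: 1384.12
  WH-East: 2092.44
  WH-A: 2184.97

Highest: WH-A (2184.97)
Lowest: WH-Central (1384.12)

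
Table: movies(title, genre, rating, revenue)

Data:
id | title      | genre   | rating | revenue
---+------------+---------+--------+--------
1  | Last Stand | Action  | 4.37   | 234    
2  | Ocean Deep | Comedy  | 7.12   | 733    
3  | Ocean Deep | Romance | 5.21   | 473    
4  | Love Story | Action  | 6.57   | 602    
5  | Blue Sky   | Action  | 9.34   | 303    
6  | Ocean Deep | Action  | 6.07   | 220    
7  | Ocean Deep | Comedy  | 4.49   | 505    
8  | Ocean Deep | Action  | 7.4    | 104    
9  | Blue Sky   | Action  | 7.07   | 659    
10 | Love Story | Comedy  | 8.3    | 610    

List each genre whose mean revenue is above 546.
SELECT genre, AVG(revenue)
FROM movies
GROUP BY genre
HAVING AVG(revenue) > 546

Result:
  Comedy: avg=616.00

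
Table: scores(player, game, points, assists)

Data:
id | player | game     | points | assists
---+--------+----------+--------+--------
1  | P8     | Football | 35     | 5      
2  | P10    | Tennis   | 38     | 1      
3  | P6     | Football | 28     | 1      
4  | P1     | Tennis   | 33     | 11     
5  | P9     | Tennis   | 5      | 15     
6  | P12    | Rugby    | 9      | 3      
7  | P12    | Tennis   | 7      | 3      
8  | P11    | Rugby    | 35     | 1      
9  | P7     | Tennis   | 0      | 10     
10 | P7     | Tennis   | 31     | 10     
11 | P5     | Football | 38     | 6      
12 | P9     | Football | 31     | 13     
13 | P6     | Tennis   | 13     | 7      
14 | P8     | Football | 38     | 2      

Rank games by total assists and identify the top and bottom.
SELECT game, SUM(assists)
FROM scores
GROUP BY game
ORDER BY SUM(assists)

All groups:
  Rugby: 4
  Football: 27
  Tennis: 57

Highest: Tennis (57)
Lowest: Rugby (4)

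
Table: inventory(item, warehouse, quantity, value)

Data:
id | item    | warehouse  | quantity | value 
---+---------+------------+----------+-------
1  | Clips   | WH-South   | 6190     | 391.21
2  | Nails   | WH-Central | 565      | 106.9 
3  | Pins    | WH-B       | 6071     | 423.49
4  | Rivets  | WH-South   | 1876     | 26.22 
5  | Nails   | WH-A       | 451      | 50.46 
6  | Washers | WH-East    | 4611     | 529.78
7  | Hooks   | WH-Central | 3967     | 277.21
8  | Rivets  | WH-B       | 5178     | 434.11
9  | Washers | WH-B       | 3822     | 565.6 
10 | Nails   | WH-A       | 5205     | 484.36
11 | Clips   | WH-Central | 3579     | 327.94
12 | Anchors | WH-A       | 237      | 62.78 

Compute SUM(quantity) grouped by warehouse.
SELECT warehouse, SUM(quantity) as result
FROM inventory
GROUP BY warehouse

Result:
  WH-A: 5893
  WH-B: 15071
  WH-Central: 8111
  WH-East: 4611
  WH-South: 8066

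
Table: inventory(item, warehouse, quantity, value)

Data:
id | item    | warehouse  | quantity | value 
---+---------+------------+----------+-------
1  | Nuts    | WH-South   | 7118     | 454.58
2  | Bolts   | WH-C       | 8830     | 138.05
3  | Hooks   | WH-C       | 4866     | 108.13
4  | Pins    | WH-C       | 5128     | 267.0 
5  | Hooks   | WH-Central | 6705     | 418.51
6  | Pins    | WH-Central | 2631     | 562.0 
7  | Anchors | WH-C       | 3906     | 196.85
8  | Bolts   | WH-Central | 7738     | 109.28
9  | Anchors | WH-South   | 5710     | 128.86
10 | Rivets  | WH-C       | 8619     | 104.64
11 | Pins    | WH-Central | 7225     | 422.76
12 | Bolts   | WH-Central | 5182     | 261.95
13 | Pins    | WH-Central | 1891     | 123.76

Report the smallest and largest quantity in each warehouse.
SELECT warehouse, MIN(quantity), MAX(quantity)
FROM inventory
GROUP BY warehouse

Result:
  WH-C: min=3906, max=8830
  WH-Central: min=1891, max=7738
  WH-South: min=5710, max=7118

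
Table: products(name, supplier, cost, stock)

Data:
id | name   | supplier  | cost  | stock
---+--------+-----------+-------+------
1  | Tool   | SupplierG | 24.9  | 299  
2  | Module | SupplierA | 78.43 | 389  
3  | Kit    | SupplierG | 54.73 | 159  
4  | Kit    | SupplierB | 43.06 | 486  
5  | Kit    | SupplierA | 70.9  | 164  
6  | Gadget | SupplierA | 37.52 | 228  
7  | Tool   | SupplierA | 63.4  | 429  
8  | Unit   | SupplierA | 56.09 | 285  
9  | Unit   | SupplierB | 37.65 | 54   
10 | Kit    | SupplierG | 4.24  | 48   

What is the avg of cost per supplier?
SELECT supplier, AVG(cost) as result
FROM products
GROUP BY supplier

Result:
  SupplierA: 61.27
  SupplierB: 40.36
  SupplierG: 27.96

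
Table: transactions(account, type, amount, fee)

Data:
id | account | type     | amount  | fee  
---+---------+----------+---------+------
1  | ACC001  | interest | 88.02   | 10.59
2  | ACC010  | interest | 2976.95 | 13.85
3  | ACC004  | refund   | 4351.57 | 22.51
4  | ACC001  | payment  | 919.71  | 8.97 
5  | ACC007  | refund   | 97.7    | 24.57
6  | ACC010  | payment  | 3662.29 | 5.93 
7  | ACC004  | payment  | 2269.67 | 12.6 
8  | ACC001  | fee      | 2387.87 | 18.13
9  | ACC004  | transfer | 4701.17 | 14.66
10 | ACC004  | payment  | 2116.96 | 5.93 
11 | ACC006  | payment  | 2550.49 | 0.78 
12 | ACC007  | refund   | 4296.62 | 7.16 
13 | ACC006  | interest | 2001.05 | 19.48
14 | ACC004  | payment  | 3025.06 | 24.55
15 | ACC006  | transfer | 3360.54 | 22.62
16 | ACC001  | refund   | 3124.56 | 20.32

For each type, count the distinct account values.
SELECT type, COUNT(DISTINCT account)
FROM transactions
GROUP BY type

Result:
  fee: 1 distinct
  interest: 3 distinct
  payment: 4 distinct
  refund: 3 distinct
  transfer: 2 distinct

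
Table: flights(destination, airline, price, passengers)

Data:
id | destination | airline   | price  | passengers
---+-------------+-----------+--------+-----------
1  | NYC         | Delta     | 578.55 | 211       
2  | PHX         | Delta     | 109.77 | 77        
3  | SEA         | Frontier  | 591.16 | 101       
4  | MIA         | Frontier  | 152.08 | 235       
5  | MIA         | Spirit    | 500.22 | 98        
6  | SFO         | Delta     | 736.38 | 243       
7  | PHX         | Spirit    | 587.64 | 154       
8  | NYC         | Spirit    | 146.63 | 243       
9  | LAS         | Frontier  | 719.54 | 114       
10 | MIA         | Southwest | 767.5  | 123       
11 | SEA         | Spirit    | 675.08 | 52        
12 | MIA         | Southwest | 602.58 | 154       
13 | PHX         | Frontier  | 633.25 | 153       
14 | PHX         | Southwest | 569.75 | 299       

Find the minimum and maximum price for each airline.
SELECT airline, MIN(price), MAX(price)
FROM flights
GROUP BY airline

Result:
  Delta: min=109.77, max=736.38
  Frontier: min=152.08, max=719.54
  Southwest: min=569.75, max=767.50
  Spirit: min=146.63, max=675.08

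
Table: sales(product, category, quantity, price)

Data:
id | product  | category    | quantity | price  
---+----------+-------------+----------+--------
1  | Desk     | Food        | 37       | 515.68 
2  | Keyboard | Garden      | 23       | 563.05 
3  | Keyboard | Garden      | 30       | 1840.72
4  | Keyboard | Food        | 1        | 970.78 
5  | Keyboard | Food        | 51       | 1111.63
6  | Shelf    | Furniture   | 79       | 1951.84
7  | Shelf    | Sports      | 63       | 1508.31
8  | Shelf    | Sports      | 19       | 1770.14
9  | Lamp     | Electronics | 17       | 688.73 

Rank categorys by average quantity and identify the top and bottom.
SELECT category, AVG(quantity)
FROM sales
GROUP BY category
ORDER BY AVG(quantity)

All groups:
  Electronics: 17.00
  Garden: 26.50
  Food: 29.67
  Sports: 41.00
  Furniture: 79.00

Highest: Furniture (79.00)
Lowest: Electronics (17.00)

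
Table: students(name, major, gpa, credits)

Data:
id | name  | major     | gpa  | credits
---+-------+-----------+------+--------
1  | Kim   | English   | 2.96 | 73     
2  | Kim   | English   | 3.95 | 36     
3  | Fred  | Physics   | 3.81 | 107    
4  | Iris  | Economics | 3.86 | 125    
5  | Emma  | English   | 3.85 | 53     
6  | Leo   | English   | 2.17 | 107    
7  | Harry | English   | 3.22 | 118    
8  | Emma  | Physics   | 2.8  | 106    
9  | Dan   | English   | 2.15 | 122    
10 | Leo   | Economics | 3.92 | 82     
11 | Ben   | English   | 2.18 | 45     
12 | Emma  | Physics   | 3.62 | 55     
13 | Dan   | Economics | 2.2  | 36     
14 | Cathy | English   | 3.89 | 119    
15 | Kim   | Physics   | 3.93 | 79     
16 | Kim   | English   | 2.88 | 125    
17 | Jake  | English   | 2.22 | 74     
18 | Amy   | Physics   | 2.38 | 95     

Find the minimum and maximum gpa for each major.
SELECT major, MIN(gpa), MAX(gpa)
FROM students
GROUP BY major

Result:
  Economics: min=2.20, max=3.92
  English: min=2.15, max=3.95
  Physics: min=2.38, max=3.93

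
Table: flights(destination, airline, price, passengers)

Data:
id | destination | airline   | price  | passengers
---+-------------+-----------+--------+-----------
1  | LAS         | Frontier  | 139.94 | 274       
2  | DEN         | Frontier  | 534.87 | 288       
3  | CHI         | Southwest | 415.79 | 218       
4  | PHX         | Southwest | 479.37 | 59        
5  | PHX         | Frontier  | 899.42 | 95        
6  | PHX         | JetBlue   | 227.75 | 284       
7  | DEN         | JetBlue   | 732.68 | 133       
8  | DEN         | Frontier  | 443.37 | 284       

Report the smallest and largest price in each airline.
SELECT airline, MIN(price), MAX(price)
FROM flights
GROUP BY airline

Result:
  Frontier: min=139.94, max=899.42
  JetBlue: min=227.75, max=732.68
  Southwest: min=415.79, max=479.37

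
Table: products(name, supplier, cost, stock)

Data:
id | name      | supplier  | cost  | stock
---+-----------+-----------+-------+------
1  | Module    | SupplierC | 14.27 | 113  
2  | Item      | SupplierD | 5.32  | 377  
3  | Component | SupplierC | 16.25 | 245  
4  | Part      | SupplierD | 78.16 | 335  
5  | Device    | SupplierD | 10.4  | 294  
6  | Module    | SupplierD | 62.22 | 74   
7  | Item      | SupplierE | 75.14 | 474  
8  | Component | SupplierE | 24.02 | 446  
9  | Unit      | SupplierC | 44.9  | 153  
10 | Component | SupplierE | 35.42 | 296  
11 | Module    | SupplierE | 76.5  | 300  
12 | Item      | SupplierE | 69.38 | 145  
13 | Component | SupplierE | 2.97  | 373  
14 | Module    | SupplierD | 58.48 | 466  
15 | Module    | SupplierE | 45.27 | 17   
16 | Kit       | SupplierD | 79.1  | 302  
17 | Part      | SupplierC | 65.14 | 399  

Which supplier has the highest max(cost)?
SELECT supplier, MAX(cost) as val
FROM products
GROUP BY supplier
ORDER BY val DESC
LIMIT 1

Result: SupplierD with max(cost) = 79.10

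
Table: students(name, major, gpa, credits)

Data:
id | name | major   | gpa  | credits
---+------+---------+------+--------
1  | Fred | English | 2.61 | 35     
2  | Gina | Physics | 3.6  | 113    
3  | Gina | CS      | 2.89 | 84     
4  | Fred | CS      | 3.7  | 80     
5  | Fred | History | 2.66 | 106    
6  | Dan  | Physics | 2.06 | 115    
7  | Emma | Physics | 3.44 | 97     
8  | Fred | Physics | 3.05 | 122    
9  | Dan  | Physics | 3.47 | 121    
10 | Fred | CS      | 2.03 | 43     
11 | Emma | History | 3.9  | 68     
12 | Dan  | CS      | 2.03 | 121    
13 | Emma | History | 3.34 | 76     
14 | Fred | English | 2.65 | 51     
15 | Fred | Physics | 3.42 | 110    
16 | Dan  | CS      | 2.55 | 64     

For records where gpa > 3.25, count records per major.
SELECT major, COUNT(*)
FROM students
WHERE gpa > 3.25
GROUP BY major

Note: WHERE filters rows before grouping.

Result:
  CS: 1
  History: 2
  Physics: 4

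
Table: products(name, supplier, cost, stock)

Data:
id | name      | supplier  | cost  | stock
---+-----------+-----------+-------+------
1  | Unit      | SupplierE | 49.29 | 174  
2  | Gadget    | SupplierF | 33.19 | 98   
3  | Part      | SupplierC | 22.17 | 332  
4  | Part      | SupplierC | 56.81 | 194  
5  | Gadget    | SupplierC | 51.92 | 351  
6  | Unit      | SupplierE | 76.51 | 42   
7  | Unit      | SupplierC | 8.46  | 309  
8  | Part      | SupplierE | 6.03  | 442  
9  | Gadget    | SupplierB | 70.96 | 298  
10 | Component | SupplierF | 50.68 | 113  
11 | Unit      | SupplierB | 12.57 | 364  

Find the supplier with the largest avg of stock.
SELECT supplier, AVG(stock) as val
FROM products
GROUP BY supplier
ORDER BY val DESC
LIMIT 1

Result: SupplierB with avg(stock) = 331.00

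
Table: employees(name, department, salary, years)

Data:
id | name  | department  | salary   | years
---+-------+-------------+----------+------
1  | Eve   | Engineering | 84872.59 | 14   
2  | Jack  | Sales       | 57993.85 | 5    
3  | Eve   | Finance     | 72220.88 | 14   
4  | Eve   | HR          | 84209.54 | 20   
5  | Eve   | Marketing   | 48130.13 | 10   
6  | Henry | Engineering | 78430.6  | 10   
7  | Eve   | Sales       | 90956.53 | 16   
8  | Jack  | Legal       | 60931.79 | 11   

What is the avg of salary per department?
SELECT department, AVG(salary) as result
FROM employees
GROUP BY department

Result:
  Engineering: 81651.60
  Finance: 72220.88
  HR: 84209.54
  Legal: 60931.79
  Marketing: 48130.13
  Sales: 74475.19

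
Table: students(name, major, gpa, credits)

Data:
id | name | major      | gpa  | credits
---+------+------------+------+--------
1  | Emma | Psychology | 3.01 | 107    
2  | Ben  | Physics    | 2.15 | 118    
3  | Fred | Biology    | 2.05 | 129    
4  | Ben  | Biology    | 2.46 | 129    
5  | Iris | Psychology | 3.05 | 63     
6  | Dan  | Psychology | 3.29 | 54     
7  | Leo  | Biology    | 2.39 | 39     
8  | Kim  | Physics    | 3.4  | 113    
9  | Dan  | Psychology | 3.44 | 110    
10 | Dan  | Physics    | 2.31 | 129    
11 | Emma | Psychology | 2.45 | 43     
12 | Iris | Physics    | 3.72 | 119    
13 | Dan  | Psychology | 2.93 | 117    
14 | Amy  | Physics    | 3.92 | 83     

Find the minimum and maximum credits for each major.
SELECT major, MIN(credits), MAX(credits)
FROM students
GROUP BY major

Result:
  Biology: min=39, max=129
  Physics: min=83, max=129
  Psychology: min=43, max=117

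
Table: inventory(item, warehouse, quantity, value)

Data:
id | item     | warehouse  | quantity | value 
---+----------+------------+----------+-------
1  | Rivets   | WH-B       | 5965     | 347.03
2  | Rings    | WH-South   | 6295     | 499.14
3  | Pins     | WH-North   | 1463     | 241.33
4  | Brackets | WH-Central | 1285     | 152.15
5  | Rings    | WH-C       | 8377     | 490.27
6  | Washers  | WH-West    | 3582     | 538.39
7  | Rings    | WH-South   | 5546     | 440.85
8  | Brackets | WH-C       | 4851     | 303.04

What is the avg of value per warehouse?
SELECT warehouse, AVG(value) as result
FROM inventory
GROUP BY warehouse

Result:
  WH-B: 347.03
  WH-C: 396.66
  WH-Central: 152.15
  WH-North: 241.33
  WH-South: 470.00
  WH-West: 538.39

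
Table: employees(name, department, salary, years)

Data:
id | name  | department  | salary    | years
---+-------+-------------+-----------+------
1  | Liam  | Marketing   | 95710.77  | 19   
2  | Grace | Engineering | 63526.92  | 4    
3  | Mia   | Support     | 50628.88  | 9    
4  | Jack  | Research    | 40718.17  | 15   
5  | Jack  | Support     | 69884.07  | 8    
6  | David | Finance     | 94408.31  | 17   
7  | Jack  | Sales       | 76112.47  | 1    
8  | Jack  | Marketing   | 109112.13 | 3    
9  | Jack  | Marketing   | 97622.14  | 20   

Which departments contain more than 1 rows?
SELECT department, COUNT(*) as cnt
FROM employees
GROUP BY department
HAVING COUNT(*) > 1

Result:
  Marketing: 3
  Support: 2

Note: HAVING filters groups after aggregation, WHERE filters rows before.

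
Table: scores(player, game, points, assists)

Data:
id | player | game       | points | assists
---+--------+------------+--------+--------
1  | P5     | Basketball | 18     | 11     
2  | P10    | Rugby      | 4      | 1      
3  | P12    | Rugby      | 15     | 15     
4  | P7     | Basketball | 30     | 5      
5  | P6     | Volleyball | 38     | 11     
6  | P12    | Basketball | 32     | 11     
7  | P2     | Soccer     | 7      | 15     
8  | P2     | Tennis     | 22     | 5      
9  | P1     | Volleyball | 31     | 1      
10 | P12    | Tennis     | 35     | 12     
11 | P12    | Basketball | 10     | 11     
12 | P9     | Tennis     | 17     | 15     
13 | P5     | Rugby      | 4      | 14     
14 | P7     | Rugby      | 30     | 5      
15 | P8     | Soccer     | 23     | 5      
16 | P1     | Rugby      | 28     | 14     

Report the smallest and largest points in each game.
SELECT game, MIN(points), MAX(points)
FROM scores
GROUP BY game

Result:
  Basketball: min=10, max=32
  Rugby: min=4, max=30
  Soccer: min=7, max=23
  Tennis: min=17, max=35
  Volleyball: min=31, max=38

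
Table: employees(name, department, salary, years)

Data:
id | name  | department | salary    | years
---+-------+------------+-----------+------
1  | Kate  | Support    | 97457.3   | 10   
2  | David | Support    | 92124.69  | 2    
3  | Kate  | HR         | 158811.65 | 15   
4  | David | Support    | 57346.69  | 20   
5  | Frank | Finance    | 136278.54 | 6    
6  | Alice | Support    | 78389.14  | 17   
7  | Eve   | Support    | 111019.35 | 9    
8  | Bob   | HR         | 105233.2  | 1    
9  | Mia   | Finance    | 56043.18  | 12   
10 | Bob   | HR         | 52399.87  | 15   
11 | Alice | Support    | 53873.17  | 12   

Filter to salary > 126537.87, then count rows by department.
SELECT department, COUNT(*)
FROM employees
WHERE salary > 126537.87
GROUP BY department

Note: WHERE filters rows before grouping.

Result:
  Finance: 1
  HR: 1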